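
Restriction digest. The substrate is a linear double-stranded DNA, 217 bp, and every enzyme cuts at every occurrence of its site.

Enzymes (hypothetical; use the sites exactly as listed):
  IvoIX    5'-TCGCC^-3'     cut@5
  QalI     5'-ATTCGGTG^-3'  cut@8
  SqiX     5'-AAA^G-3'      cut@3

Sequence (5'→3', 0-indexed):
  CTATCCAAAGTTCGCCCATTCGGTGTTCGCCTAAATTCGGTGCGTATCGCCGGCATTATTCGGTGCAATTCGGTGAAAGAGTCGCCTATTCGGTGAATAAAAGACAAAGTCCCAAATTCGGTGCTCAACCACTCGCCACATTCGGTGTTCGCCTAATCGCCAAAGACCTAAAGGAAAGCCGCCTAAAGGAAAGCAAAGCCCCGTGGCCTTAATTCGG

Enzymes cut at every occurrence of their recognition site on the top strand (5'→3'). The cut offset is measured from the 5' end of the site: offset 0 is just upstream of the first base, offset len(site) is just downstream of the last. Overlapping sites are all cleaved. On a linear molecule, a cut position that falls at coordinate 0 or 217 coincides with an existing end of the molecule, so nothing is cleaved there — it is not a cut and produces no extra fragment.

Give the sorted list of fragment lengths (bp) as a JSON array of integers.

[3,3,5,5,5,6,6,6,7,7,8,8,8,9,9,9,9,10,10,10,11,14,14,15,20]

Per-enzyme occurrences:
  IvoIX TCGCC/5: at [11, 26, 46, 81, 132, 148, 156] ⇒ [16, 31, 51, 86, 137, 153, 161]
  QalI ATTCGGTG/8: at [17, 34, 57, 67, 87, 115, 139] ⇒ [25, 42, 65, 75, 95, 123, 147]
  SqiX AAAG/3: at [6, 75, 99, 105, 161, 169, 174, 184, 189, 194] ⇒ [9, 78, 102, 108, 164, 172, 177, 187, 192, 197]

All cut coordinates (distinct, sorted): [9, 16, 25, 31, 42, 51, 65, 75, 78, 86, 95, 102, 108, 123, 137, 147, 153, 161, 164, 172, 177, 187, 192, 197]

Fragment lengths:
  [0,9): 9 bp
  [9,16): 7 bp
  [16,25): 9 bp
  [25,31): 6 bp
  [31,42): 11 bp
  [42,51): 9 bp
  [51,65): 14 bp
  [65,75): 10 bp
  [75,78): 3 bp
  [78,86): 8 bp
  [86,95): 9 bp
  [95,102): 7 bp
  [102,108): 6 bp
  [108,123): 15 bp
  [123,137): 14 bp
  [137,147): 10 bp
  [147,153): 6 bp
  [153,161): 8 bp
  [161,164): 3 bp
  [164,172): 8 bp
  [172,177): 5 bp
  [177,187): 10 bp
  [187,192): 5 bp
  [192,197): 5 bp
  [197,217): 20 bp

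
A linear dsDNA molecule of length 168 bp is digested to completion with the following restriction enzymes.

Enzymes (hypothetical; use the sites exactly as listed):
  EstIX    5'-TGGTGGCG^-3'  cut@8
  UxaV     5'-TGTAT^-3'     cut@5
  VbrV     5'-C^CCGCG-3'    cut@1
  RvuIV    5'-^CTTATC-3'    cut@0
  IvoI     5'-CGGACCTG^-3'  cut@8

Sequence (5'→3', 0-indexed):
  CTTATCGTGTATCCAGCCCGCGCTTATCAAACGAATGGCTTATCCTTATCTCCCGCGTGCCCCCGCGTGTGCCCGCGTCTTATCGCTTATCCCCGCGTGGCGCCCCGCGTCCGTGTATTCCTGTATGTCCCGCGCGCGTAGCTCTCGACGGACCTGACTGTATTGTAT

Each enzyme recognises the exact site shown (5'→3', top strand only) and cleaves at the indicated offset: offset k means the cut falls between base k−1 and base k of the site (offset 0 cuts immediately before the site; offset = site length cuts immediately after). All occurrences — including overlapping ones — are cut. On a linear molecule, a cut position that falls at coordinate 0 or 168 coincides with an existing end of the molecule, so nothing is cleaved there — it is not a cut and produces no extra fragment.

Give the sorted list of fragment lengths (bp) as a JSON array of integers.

Per-enzyme occurrences:
  EstIX (TGGTGGCG, off=8): no sites
  UxaV TGTAT/5: at [7, 113, 121, 158, 163] ⇒ [12, 118, 126, 163] (position 168 is a terminus of the linear molecule — no cut)
  VbrV CCCGCG/1: at [16, 51, 61, 71, 91, 103, 128] ⇒ [17, 52, 62, 72, 92, 104, 129]
  RvuIV CTTATC/0: at [0, 22, 38, 44, 78, 85] ⇒ [22, 38, 44, 78, 85] (position 0 is a terminus of the linear molecule — no cut)
  IvoI CGGACCTG/8: at [148] ⇒ [156]

Pooled cuts: [12, 17, 22, 38, 44, 52, 62, 72, 78, 85, 92, 104, 118, 126, 129, 156, 163]

Fragments:
  [0,12): 12 bp
  [12,17): 5 bp
  [17,22): 5 bp
  [22,38): 16 bp
  [38,44): 6 bp
  [44,52): 8 bp
  [52,62): 10 bp
  [62,72): 10 bp
  [72,78): 6 bp
  [78,85): 7 bp
  [85,92): 7 bp
  [92,104): 12 bp
  [104,118): 14 bp
  [118,126): 8 bp
  [126,129): 3 bp
  [129,156): 27 bp
  [156,163): 7 bp
  [163,168): 5 bp

[3,5,5,5,6,6,7,7,7,8,8,10,10,12,12,14,16,27]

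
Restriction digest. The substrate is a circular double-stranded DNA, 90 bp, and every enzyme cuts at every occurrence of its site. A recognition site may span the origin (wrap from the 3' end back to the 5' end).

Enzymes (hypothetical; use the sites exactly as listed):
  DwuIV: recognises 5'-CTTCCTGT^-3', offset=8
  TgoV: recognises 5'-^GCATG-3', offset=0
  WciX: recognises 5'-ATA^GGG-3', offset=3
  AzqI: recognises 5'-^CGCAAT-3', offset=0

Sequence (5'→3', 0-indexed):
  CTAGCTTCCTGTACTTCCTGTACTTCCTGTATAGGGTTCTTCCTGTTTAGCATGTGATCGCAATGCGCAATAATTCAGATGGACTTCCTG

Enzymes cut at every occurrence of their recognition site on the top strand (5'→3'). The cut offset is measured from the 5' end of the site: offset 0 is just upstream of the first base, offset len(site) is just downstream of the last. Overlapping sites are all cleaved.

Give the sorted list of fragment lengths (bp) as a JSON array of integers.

[3,3,7,9,9,9,13,37]

Per-enzyme occurrences:
  DwuIV CTTCCTGT/8: at [4, 13, 22, 38] ⇒ [12, 21, 30, 46]
  TgoV GCATG/0: at [49] ⇒ [49]
  WciX ATAGGG/3: at [30] ⇒ [33]
  AzqI CGCAAT/0: at [58, 65] ⇒ [58, 65]

Pooled cuts: [12, 21, 30, 33, 46, 49, 58, 65]

Fragments:
  12→21: 9 bp
  21→30: 9 bp
  30→33: 3 bp
  33→46: 13 bp
  46→49: 3 bp
  49→58: 9 bp
  58→65: 7 bp
  65→12 (wrap): 90-65+12 = 37 bp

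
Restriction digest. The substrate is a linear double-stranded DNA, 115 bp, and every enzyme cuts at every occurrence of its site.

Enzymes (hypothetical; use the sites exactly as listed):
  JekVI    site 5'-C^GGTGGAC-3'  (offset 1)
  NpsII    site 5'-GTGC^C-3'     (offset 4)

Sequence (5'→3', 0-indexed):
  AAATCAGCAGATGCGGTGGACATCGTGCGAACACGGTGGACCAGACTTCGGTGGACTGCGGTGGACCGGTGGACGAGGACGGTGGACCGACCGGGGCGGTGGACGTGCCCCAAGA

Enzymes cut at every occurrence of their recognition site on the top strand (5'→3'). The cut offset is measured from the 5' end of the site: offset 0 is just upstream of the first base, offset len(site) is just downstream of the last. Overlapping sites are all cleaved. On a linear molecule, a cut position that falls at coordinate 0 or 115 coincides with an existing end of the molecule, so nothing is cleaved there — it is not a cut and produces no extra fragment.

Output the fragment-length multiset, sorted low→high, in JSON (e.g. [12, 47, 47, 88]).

Per-enzyme occurrences:
  JekVI CGGTGGAC/1: at [13, 33, 48, 58, 66, 79, 96] ⇒ [14, 34, 49, 59, 67, 80, 97]
  NpsII GTGCC/4: at [104] ⇒ [108]

Pooled cuts: [14, 34, 49, 59, 67, 80, 97, 108]

Fragments:
  [0,14): 14 bp
  [14,34): 20 bp
  [34,49): 15 bp
  [49,59): 10 bp
  [59,67): 8 bp
  [67,80): 13 bp
  [80,97): 17 bp
  [97,108): 11 bp
  [108,115): 7 bp

[7,8,10,11,13,14,15,17,20]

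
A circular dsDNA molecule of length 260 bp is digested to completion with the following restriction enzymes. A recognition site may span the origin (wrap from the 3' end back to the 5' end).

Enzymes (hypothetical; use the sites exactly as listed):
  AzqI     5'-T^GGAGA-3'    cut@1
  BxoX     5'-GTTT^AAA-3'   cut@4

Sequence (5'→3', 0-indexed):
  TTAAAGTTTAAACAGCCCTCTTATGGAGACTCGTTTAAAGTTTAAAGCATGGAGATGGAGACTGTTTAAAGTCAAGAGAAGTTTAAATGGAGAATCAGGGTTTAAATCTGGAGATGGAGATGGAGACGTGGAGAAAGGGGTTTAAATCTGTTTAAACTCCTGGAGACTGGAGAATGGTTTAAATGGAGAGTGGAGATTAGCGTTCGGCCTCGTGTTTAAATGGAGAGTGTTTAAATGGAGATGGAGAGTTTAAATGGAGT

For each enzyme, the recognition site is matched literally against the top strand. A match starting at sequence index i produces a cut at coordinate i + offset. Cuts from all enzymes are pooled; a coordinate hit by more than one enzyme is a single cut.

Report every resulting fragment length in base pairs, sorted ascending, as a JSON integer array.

[4,4,4,4,6,6,6,6,6,7,7,7,7,7,8,8,9,10,11,11,11,12,12,14,15,15,17,26]

Site scan:
  AzqI (TGGAGA, off=1): starts [23, 49, 55, 87, 108, 114, 120, 128, 160, 167, 183, 190, 220, 235, 241] → cuts [24, 50, 56, 88, 109, 115, 121, 129, 161, 168, 184, 191, 221, 236, 242]
  BxoX (GTTTAAA, off=4): starts [5, 32, 39, 63, 80, 99, 139, 149, 176, 213, 228, 247, 258] → cuts [2, 9, 36, 43, 67, 84, 103, 143, 153, 180, 217, 232, 251]

All cut coordinates (distinct, sorted): [2, 9, 24, 36, 43, 50, 56, 67, 84, 88, 103, 109, 115, 121, 129, 143, 153, 161, 168, 180, 184, 191, 217, 221, 232, 236, 242, 251]

Fragments:
  2→9: 7 bp
  9→24: 15 bp
  24→36: 12 bp
  36→43: 7 bp
  43→50: 7 bp
  50→56: 6 bp
  56→67: 11 bp
  67→84: 17 bp
  84→88: 4 bp
  88→103: 15 bp
  103→109: 6 bp
  109→115: 6 bp
  115→121: 6 bp
  121→129: 8 bp
  129→143: 14 bp
  143→153: 10 bp
  153→161: 8 bp
  161→168: 7 bp
  168→180: 12 bp
  180→184: 4 bp
  184→191: 7 bp
  191→217: 26 bp
  217→221: 4 bp
  221→232: 11 bp
  232→236: 4 bp
  236→242: 6 bp
  242→251: 9 bp
  251→2 (wrap): 260-251+2 = 11 bp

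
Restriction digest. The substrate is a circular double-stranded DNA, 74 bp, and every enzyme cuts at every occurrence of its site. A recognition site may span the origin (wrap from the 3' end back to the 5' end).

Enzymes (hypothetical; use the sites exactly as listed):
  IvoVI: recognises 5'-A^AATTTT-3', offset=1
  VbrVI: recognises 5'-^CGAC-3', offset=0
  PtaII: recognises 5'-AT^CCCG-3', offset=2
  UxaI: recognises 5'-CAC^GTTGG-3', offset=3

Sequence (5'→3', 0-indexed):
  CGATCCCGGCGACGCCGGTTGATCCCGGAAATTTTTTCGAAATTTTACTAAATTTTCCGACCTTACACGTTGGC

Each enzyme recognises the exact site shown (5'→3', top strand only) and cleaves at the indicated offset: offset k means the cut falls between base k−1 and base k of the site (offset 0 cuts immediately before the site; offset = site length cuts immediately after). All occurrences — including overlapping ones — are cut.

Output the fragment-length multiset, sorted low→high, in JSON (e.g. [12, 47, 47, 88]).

[5,6,7,10,10,11,11,14]

Scan for sites:
  IvoVI AAATTTT/1: at [28, 39, 49] ⇒ [29, 40, 50]
  VbrVI CGAC/0: at [9, 57] ⇒ [9, 57]
  PtaII ATCCCG/2: at [2, 21] ⇒ [4, 23]
  UxaI CACGTTGG/3: at [65] ⇒ [68]

All cut coordinates (distinct, sorted): [4, 9, 23, 29, 40, 50, 57, 68]

Fragments:
  4→9: 5 bp
  9→23: 14 bp
  23→29: 6 bp
  29→40: 11 bp
  40→50: 10 bp
  50→57: 7 bp
  57→68: 11 bp
  68→4 (wrap): 74-68+4 = 10 bp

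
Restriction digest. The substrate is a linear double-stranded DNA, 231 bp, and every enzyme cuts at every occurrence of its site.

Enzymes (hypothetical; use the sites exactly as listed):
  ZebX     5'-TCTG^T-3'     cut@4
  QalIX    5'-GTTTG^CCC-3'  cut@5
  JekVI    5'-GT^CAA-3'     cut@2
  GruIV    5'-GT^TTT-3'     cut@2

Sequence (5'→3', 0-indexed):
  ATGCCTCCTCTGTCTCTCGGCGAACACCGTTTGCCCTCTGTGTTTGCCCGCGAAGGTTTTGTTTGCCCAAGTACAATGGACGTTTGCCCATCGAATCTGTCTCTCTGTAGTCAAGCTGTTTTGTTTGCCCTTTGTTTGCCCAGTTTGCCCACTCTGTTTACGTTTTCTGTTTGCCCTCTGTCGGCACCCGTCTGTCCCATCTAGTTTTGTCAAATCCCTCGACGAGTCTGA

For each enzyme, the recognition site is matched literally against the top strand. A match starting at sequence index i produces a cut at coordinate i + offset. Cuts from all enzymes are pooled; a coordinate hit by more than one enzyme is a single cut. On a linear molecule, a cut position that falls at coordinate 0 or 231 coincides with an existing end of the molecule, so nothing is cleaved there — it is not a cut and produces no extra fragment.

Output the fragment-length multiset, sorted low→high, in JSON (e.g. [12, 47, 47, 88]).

Scan for sites:
  ZebX (TCTGT, off=4): starts [8, 36, 95, 103, 152, 165, 176, 190] → cuts [12, 40, 99, 107, 156, 169, 180, 194]
  QalIX (GTTTGCCC, off=5): starts [28, 41, 60, 81, 122, 133, 142, 168] → cuts [33, 46, 65, 86, 127, 138, 147, 173]
  JekVI (GTCAA, off=2): starts [109, 208] → cuts [111, 210]
  GruIV (GTTTT, off=2): starts [55, 117, 161, 203] → cuts [57, 119, 163, 205]

All cut coordinates (distinct, sorted): [12, 33, 40, 46, 57, 65, 86, 99, 107, 111, 119, 127, 138, 147, 156, 163, 169, 173, 180, 194, 205, 210]

Fragments:
  [0,12): 12 bp
  [12,33): 21 bp
  [33,40): 7 bp
  [40,46): 6 bp
  [46,57): 11 bp
  [57,65): 8 bp
  [65,86): 21 bp
  [86,99): 13 bp
  [99,107): 8 bp
  [107,111): 4 bp
  [111,119): 8 bp
  [119,127): 8 bp
  [127,138): 11 bp
  [138,147): 9 bp
  [147,156): 9 bp
  [156,163): 7 bp
  [163,169): 6 bp
  [169,173): 4 bp
  [173,180): 7 bp
  [180,194): 14 bp
  [194,205): 11 bp
  [205,210): 5 bp
  [210,231): 21 bp

[4,4,5,6,6,7,7,7,8,8,8,8,9,9,11,11,11,12,13,14,21,21,21]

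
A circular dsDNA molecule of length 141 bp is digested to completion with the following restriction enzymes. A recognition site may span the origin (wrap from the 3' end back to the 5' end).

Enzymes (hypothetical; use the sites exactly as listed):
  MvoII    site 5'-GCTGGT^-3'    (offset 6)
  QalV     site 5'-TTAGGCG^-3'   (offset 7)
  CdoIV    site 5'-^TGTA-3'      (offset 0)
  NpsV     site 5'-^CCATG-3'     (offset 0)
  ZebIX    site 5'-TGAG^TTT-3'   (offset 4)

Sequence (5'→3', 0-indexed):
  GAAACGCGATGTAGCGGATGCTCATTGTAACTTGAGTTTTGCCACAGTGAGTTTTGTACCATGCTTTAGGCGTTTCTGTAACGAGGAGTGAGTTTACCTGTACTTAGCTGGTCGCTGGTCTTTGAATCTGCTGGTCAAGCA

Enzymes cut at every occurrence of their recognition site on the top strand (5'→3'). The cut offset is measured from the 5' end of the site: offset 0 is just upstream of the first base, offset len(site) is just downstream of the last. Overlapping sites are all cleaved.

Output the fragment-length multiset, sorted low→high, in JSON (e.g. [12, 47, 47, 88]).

Site scan:
  MvoII (GCTGGT, off=6): starts [106, 113, 129] → cuts [112, 119, 135]
  QalV (TTAGGCG, off=7): starts [65] → cuts [72]
  CdoIV (TGTA, off=0): starts [9, 25, 54, 76, 98] → cuts [9, 25, 54, 76, 98]
  NpsV (CCATG, off=0): starts [58] → cuts [58]
  ZebIX (TGAGTTT, off=4): starts [32, 47, 88] → cuts [36, 51, 92]

Pooled cuts: [9, 25, 36, 51, 54, 58, 72, 76, 92, 98, 112, 119, 135]

Fragment lengths:
  9→25: 16 bp
  25→36: 11 bp
  36→51: 15 bp
  51→54: 3 bp
  54→58: 4 bp
  58→72: 14 bp
  72→76: 4 bp
  76→92: 16 bp
  92→98: 6 bp
  98→112: 14 bp
  112→119: 7 bp
  119→135: 16 bp
  135→9 (wrap): 141-135+9 = 15 bp

[3,4,4,6,7,11,14,14,15,15,16,16,16]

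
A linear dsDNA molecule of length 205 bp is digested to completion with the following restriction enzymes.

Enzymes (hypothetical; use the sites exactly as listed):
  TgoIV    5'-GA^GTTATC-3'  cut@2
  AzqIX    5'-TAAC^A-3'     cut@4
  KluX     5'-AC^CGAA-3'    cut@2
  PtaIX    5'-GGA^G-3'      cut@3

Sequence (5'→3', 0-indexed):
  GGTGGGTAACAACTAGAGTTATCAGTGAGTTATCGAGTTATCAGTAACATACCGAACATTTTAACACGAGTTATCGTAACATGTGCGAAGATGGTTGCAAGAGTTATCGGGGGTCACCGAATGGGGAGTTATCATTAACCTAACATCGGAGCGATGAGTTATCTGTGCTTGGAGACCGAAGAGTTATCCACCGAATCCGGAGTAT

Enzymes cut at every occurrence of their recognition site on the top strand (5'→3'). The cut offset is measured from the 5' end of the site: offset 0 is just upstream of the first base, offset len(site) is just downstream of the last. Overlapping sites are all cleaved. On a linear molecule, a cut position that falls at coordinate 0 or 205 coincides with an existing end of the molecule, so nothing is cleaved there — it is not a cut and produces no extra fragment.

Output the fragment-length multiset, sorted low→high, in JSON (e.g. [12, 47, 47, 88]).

Per-enzyme occurrences:
  TgoIV GAGTTATC/2: at [15, 26, 34, 67, 100, 125, 155, 180] ⇒ [17, 28, 36, 69, 102, 127, 157, 182]
  AzqIX TAACA/4: at [6, 44, 61, 76, 140] ⇒ [10, 48, 65, 80, 144]
  KluX ACCGAA/2: at [50, 115, 174, 189] ⇒ [52, 117, 176, 191]
  PtaIX GGAG/3: at [124, 147, 170, 198] ⇒ [127, 150, 173, 201]

Pooled cuts: [10, 17, 28, 36, 48, 52, 65, 69, 80, 102, 117, 127, 144, 150, 157, 173, 176, 182, 191, 201]

Fragments:
  [0,10): 10 bp
  [10,17): 7 bp
  [17,28): 11 bp
  [28,36): 8 bp
  [36,48): 12 bp
  [48,52): 4 bp
  [52,65): 13 bp
  [65,69): 4 bp
  [69,80): 11 bp
  [80,102): 22 bp
  [102,117): 15 bp
  [117,127): 10 bp
  [127,144): 17 bp
  [144,150): 6 bp
  [150,157): 7 bp
  [157,173): 16 bp
  [173,176): 3 bp
  [176,182): 6 bp
  [182,191): 9 bp
  [191,201): 10 bp
  [201,205): 4 bp

[3,4,4,4,6,6,7,7,8,9,10,10,10,11,11,12,13,15,16,17,22]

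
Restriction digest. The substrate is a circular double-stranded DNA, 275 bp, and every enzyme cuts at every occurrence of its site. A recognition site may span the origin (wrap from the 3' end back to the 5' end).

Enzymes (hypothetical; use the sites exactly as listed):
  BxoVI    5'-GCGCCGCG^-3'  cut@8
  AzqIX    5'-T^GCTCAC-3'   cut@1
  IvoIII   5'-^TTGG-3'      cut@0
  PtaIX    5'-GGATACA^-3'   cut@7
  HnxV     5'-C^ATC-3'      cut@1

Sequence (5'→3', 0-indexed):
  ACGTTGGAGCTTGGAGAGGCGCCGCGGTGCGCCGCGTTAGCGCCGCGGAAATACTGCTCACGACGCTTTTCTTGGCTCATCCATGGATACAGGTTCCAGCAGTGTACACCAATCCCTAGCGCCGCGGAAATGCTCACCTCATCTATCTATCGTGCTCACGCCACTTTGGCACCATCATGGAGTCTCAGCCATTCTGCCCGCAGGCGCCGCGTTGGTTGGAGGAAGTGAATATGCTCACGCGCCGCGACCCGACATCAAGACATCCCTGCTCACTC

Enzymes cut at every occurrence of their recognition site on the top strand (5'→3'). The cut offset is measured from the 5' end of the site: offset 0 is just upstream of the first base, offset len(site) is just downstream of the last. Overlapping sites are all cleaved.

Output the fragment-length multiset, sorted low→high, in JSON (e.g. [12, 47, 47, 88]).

[4,5,6,7,7,7,8,8,8,9,10,11,11,12,13,13,14,16,16,17,35,38]

Per-enzyme occurrences:
  BxoVI GCGCCGCG/8: at [18, 28, 39, 118, 203, 238] ⇒ [26, 36, 47, 126, 211, 246]
  AzqIX TGCTCAC/1: at [54, 130, 152, 231, 266] ⇒ [55, 131, 153, 232, 267]
  IvoIII TTGG/0: at [3, 10, 71, 165, 211, 215] ⇒ [3, 10, 71, 165, 211, 215]
  PtaIX GGATACA/7: at [84] ⇒ [91]
  HnxV CATC/1: at [77, 139, 172, 252, 260] ⇒ [78, 140, 173, 253, 261]

All cut coordinates (distinct, sorted): [3, 10, 26, 36, 47, 55, 71, 78, 91, 126, 131, 140, 153, 165, 173, 211, 215, 232, 246, 253, 261, 267]

Fragment lengths:
  3→10: 7 bp
  10→26: 16 bp
  26→36: 10 bp
  36→47: 11 bp
  47→55: 8 bp
  55→71: 16 bp
  71→78: 7 bp
  78→91: 13 bp
  91→126: 35 bp
  126→131: 5 bp
  131→140: 9 bp
  140→153: 13 bp
  153→165: 12 bp
  165→173: 8 bp
  173→211: 38 bp
  211→215: 4 bp
  215→232: 17 bp
  232→246: 14 bp
  246→253: 7 bp
  253→261: 8 bp
  261→267: 6 bp
  267→3 (wrap): 275-267+3 = 11 bp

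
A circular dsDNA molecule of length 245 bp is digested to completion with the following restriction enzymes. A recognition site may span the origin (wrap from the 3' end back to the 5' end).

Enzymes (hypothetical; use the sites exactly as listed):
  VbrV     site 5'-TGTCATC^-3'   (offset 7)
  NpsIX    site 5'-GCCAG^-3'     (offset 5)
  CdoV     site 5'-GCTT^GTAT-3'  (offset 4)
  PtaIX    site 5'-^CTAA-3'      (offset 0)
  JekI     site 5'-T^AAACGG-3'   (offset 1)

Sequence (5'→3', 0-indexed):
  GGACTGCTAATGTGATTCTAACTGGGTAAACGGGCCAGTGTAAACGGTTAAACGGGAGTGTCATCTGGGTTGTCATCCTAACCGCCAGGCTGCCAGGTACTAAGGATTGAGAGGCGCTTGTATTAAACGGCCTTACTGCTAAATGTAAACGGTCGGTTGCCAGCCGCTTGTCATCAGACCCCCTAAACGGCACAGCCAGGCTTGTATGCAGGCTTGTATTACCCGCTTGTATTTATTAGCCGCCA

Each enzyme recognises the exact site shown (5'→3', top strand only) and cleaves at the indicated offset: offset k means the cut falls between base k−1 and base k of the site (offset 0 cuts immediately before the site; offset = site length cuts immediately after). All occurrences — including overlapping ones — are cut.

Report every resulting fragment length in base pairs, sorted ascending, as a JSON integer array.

Scan for sites:
  VbrV TGTCATC/7: at [58, 70, 168] ⇒ [65, 77, 175]
  NpsIX GCCAG/5: at [33, 83, 91, 158, 194, 241] ⇒ [1, 38, 88, 96, 163, 199]
  CdoV GCTTGTAT/4: at [115, 199, 211, 224] ⇒ [119, 203, 215, 228]
  PtaIX CTAA/0: at [6, 17, 77, 99, 138, 182] ⇒ [6, 17, 77, 99, 138, 182]
  JekI TAAACGG/1: at [26, 40, 48, 123, 145, 183] ⇒ [27, 41, 49, 124, 146, 184]

All cut coordinates (distinct, sorted): [1, 6, 17, 27, 38, 41, 49, 65, 77, 88, 96, 99, 119, 124, 138, 146, 163, 175, 182, 184, 199, 203, 215, 228]

Fragments:
  1→6: 5 bp
  6→17: 11 bp
  17→27: 10 bp
  27→38: 11 bp
  38→41: 3 bp
  41→49: 8 bp
  49→65: 16 bp
  65→77: 12 bp
  77→88: 11 bp
  88→96: 8 bp
  96→99: 3 bp
  99→119: 20 bp
  119→124: 5 bp
  124→138: 14 bp
  138→146: 8 bp
  146→163: 17 bp
  163→175: 12 bp
  175→182: 7 bp
  182→184: 2 bp
  184→199: 15 bp
  199→203: 4 bp
  203→215: 12 bp
  215→228: 13 bp
  228→1 (wrap): 245-228+1 = 18 bp

[2,3,3,4,5,5,7,8,8,8,10,11,11,11,12,12,12,13,14,15,16,17,18,20]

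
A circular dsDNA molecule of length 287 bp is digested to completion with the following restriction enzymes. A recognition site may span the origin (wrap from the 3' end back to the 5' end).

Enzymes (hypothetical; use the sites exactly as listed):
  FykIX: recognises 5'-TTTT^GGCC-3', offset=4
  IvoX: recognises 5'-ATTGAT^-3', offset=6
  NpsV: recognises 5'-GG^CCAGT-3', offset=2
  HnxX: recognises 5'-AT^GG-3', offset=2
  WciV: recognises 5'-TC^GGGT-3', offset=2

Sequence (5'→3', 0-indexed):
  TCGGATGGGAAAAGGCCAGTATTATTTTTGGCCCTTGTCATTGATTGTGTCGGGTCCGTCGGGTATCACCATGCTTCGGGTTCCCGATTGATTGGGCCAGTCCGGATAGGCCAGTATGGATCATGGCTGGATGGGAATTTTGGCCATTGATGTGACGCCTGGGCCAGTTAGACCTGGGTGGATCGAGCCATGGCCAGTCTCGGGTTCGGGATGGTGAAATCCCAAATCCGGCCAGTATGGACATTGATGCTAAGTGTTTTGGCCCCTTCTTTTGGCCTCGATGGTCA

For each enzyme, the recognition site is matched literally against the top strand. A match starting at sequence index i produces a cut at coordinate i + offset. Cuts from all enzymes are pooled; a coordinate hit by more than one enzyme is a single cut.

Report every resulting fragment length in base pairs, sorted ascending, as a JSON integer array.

[2,4,6,7,7,7,8,8,9,9,9,9,10,10,11,11,12,12,13,14,14,15,16,17,19,28]

Per-enzyme occurrences:
  FykIX (TTTTGGCC, off=4): starts [25, 137, 256, 269] → cuts [29, 141, 260, 273]
  IvoX (ATTGAT, off=6): starts [39, 86, 145, 242] → cuts [45, 92, 151, 248]
  NpsV (GGCCAGT, off=2): starts [13, 94, 108, 161, 191, 229] → cuts [15, 96, 110, 163, 193, 231]
  HnxX (ATGG, off=2): starts [4, 115, 122, 130, 189, 210, 236, 280] → cuts [6, 117, 124, 132, 191, 212, 238, 282]
  WciV (TCGGGT, off=2): starts [49, 58, 75, 199] → cuts [51, 60, 77, 201]

All cut coordinates (distinct, sorted): [6, 15, 29, 45, 51, 60, 77, 92, 96, 110, 117, 124, 132, 141, 151, 163, 191, 193, 201, 212, 231, 238, 248, 260, 273, 282]

Fragments:
  6→15: 9 bp
  15→29: 14 bp
  29→45: 16 bp
  45→51: 6 bp
  51→60: 9 bp
  60→77: 17 bp
  77→92: 15 bp
  92→96: 4 bp
  96→110: 14 bp
  110→117: 7 bp
  117→124: 7 bp
  124→132: 8 bp
  132→141: 9 bp
  141→151: 10 bp
  151→163: 12 bp
  163→191: 28 bp
  191→193: 2 bp
  193→201: 8 bp
  201→212: 11 bp
  212→231: 19 bp
  231→238: 7 bp
  238→248: 10 bp
  248→260: 12 bp
  260→273: 13 bp
  273→282: 9 bp
  282→6 (wrap): 287-282+6 = 11 bp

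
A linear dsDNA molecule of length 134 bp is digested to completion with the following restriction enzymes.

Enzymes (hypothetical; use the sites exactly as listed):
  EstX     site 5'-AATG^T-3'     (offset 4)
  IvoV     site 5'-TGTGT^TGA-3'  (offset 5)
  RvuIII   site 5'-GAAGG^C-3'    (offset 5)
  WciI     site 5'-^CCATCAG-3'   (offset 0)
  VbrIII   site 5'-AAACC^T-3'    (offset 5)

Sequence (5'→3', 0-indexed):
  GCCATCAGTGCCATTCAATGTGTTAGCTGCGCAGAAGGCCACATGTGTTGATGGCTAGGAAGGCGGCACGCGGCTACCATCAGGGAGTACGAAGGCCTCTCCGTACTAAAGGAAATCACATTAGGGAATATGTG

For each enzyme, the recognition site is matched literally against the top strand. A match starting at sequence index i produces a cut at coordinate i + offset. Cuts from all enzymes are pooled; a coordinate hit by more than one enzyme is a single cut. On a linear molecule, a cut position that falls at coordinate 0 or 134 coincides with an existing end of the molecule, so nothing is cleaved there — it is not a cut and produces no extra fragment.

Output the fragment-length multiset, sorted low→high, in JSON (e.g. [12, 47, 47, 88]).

[1,10,13,15,18,19,19,39]

Scan for sites:
  EstX AATGT/4: at [16] ⇒ [20]
  IvoV TGTGTTGA/5: at [43] ⇒ [48]
  RvuIII GAAGGC/5: at [33, 58, 90] ⇒ [38, 63, 95]
  WciI CCATCAG/0: at [1, 76] ⇒ [1, 76]
  VbrIII (AAACCT, off=5): no sites

All cut coordinates (distinct, sorted): [1, 20, 38, 48, 63, 76, 95]

Fragments:
  [0,1): 1 bp
  [1,20): 19 bp
  [20,38): 18 bp
  [38,48): 10 bp
  [48,63): 15 bp
  [63,76): 13 bp
  [76,95): 19 bp
  [95,134): 39 bp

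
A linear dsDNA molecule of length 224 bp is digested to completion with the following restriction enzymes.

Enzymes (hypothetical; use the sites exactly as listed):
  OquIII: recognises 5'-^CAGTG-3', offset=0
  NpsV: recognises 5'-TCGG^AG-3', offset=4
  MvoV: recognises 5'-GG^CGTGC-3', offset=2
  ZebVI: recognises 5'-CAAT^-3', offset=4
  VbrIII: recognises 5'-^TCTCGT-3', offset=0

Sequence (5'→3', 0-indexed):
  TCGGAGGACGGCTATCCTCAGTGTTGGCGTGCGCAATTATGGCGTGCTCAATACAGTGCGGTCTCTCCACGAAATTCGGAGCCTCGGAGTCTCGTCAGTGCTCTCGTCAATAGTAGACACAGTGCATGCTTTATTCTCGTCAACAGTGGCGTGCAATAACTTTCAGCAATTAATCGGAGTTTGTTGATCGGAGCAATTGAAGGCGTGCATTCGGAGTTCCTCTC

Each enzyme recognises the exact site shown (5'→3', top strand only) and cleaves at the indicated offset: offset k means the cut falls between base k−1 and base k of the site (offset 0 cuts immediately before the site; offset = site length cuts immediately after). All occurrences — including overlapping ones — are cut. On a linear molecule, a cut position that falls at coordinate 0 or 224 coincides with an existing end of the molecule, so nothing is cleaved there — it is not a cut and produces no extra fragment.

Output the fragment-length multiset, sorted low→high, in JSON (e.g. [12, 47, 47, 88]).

[1,2,4,5,6,6,6,6,6,7,8,8,8,9,9,10,10,10,10,11,13,14,14,15,26]

Scan for sites:
  OquIII CAGTG/0: at [18, 53, 95, 119, 143] ⇒ [18, 53, 95, 119, 143]
  NpsV TCGGAG/4: at [0, 75, 83, 173, 187, 210] ⇒ [4, 79, 87, 177, 191, 214]
  MvoV GGCGTGC/2: at [25, 40, 147, 201] ⇒ [27, 42, 149, 203]
  ZebVI CAAT/4: at [33, 48, 107, 153, 166, 193] ⇒ [37, 52, 111, 157, 170, 197]
  VbrIII TCTCGT/0: at [89, 101, 134] ⇒ [89, 101, 134]

Pooled cuts: [4, 18, 27, 37, 42, 52, 53, 79, 87, 89, 95, 101, 111, 119, 134, 143, 149, 157, 170, 177, 191, 197, 203, 214]

Fragment lengths:
  [0,4): 4 bp
  [4,18): 14 bp
  [18,27): 9 bp
  [27,37): 10 bp
  [37,42): 5 bp
  [42,52): 10 bp
  [52,53): 1 bp
  [53,79): 26 bp
  [79,87): 8 bp
  [87,89): 2 bp
  [89,95): 6 bp
  [95,101): 6 bp
  [101,111): 10 bp
  [111,119): 8 bp
  [119,134): 15 bp
  [134,143): 9 bp
  [143,149): 6 bp
  [149,157): 8 bp
  [157,170): 13 bp
  [170,177): 7 bp
  [177,191): 14 bp
  [191,197): 6 bp
  [197,203): 6 bp
  [203,214): 11 bp
  [214,224): 10 bp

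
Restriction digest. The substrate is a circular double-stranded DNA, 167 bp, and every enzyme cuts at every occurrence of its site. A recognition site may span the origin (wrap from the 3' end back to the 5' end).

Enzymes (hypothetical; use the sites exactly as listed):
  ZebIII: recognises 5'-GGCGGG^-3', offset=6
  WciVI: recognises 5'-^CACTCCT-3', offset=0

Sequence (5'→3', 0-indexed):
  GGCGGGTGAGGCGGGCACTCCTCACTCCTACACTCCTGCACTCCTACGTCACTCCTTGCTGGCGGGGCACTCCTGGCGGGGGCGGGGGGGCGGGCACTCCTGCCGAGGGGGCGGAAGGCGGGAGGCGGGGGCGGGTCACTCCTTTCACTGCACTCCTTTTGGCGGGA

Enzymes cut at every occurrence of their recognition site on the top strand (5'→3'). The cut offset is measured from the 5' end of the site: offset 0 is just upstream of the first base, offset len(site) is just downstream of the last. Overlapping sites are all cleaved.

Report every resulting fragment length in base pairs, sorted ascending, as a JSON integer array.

[1,1,6,6,7,7,7,8,8,8,9,11,13,14,16,17,28]

Site scan:
  ZebIII GGCGGG/6: at [0, 9, 60, 74, 80, 88, 116, 123, 129, 160] ⇒ [6, 15, 66, 80, 86, 94, 122, 129, 135, 166]
  WciVI CACTCCT/0: at [15, 22, 30, 38, 49, 67, 94, 136, 150] ⇒ [15, 22, 30, 38, 49, 67, 94, 136, 150]

Pooled cuts: [6, 15, 22, 30, 38, 49, 66, 67, 80, 86, 94, 122, 129, 135, 136, 150, 166]

Fragment lengths:
  6→15: 9 bp
  15→22: 7 bp
  22→30: 8 bp
  30→38: 8 bp
  38→49: 11 bp
  49→66: 17 bp
  66→67: 1 bp
  67→80: 13 bp
  80→86: 6 bp
  86→94: 8 bp
  94→122: 28 bp
  122→129: 7 bp
  129→135: 6 bp
  135→136: 1 bp
  136→150: 14 bp
  150→166: 16 bp
  166→6 (wrap): 167-166+6 = 7 bp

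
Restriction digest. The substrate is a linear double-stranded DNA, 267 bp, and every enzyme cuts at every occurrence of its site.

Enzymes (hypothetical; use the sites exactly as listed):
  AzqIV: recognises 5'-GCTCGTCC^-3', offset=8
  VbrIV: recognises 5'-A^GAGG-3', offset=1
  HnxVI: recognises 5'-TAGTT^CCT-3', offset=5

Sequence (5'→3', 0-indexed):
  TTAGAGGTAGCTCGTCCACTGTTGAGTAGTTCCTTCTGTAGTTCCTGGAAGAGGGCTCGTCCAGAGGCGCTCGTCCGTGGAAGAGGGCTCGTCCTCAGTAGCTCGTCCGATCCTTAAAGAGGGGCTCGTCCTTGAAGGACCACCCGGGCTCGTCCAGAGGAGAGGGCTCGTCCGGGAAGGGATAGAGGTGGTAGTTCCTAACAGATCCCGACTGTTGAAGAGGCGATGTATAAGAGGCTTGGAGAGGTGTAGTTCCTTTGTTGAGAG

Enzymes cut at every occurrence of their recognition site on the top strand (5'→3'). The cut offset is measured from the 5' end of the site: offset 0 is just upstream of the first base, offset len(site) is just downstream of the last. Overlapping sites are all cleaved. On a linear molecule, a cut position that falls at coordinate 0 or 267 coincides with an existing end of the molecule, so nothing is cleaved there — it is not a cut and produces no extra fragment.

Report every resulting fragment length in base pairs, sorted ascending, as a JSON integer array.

Scan for sites:
  AzqIV (GCTCGTCC, off=8): starts [9, 54, 68, 86, 100, 123, 147, 165] → cuts [17, 62, 76, 94, 108, 131, 155, 173]
  VbrIV (AGAGG, off=1): starts [2, 49, 62, 81, 117, 155, 160, 183, 218, 232, 242] → cuts [3, 50, 63, 82, 118, 156, 161, 184, 219, 233, 243]
  HnxVI (TAGTTCCT, off=5): starts [26, 38, 191, 249] → cuts [31, 43, 196, 254]

Pooled cuts: [3, 17, 31, 43, 50, 62, 63, 76, 82, 94, 108, 118, 131, 155, 156, 161, 173, 184, 196, 219, 233, 243, 254]

Fragment lengths:
  [0,3): 3 bp
  [3,17): 14 bp
  [17,31): 14 bp
  [31,43): 12 bp
  [43,50): 7 bp
  [50,62): 12 bp
  [62,63): 1 bp
  [63,76): 13 bp
  [76,82): 6 bp
  [82,94): 12 bp
  [94,108): 14 bp
  [108,118): 10 bp
  [118,131): 13 bp
  [131,155): 24 bp
  [155,156): 1 bp
  [156,161): 5 bp
  [161,173): 12 bp
  [173,184): 11 bp
  [184,196): 12 bp
  [196,219): 23 bp
  [219,233): 14 bp
  [233,243): 10 bp
  [243,254): 11 bp
  [254,267): 13 bp

[1,1,3,5,6,7,10,10,11,11,12,12,12,12,12,13,13,13,14,14,14,14,23,24]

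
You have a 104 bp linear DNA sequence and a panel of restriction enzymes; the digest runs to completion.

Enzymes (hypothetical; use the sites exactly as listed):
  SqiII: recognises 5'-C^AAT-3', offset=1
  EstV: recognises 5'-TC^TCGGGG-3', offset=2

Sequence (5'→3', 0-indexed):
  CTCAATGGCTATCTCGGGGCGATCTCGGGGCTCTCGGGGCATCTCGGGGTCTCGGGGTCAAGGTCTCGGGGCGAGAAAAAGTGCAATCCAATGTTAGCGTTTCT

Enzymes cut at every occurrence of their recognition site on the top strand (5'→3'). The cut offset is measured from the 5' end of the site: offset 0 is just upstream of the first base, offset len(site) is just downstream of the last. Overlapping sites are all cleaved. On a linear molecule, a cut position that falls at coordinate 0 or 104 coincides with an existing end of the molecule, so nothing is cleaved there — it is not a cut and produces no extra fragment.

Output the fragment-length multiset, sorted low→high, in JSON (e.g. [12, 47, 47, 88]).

Scan for sites:
  SqiII (CAAT, off=1): starts [2, 83, 88] → cuts [3, 84, 89]
  EstV (TCTCGGGG, off=2): starts [11, 22, 31, 41, 49, 63] → cuts [13, 24, 33, 43, 51, 65]

Pooled cuts: [3, 13, 24, 33, 43, 51, 65, 84, 89]

Fragment lengths:
  [0,3): 3 bp
  [3,13): 10 bp
  [13,24): 11 bp
  [24,33): 9 bp
  [33,43): 10 bp
  [43,51): 8 bp
  [51,65): 14 bp
  [65,84): 19 bp
  [84,89): 5 bp
  [89,104): 15 bp

[3,5,8,9,10,10,11,14,15,19]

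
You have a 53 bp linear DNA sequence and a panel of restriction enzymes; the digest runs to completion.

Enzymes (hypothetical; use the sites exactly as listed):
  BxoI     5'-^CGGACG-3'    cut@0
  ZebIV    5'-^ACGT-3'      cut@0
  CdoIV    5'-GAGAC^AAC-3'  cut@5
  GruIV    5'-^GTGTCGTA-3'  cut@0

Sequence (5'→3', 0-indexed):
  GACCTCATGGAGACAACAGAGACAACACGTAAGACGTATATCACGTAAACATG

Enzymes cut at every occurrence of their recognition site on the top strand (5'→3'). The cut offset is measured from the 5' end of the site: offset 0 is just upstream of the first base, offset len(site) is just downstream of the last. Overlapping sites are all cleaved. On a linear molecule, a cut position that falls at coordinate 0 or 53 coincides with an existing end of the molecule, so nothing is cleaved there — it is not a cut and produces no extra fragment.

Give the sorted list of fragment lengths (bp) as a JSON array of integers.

[3,7,9,9,11,14]

Per-enzyme occurrences:
  BxoI (CGGACG, off=0): no sites
  ZebIV ACGT/0: at [26, 33, 42] ⇒ [26, 33, 42]
  CdoIV GAGACAAC/5: at [9, 18] ⇒ [14, 23]
  GruIV (GTGTCGTA, off=0): no sites

All cut coordinates (distinct, sorted): [14, 23, 26, 33, 42]

Fragments:
  [0,14): 14 bp
  [14,23): 9 bp
  [23,26): 3 bp
  [26,33): 7 bp
  [33,42): 9 bp
  [42,53): 11 bp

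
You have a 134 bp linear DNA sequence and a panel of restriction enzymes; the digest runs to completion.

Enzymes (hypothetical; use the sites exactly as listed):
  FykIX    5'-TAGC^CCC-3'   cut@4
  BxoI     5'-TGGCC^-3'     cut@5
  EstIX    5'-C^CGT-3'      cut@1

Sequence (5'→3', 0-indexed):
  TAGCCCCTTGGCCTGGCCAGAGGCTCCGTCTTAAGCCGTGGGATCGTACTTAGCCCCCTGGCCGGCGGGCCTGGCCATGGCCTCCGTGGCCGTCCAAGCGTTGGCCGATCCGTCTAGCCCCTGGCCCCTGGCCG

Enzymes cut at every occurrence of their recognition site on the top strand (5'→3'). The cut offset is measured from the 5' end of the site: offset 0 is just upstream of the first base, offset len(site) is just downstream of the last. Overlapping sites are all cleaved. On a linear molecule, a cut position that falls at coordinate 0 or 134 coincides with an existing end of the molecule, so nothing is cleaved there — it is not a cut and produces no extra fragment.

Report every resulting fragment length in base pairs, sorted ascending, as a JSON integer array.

Site scan:
  FykIX TAGCCCC/4: at [0, 50, 114] ⇒ [4, 54, 118]
  BxoI TGGCC/5: at [8, 13, 58, 71, 77, 86, 101, 121, 128] ⇒ [13, 18, 63, 76, 82, 91, 106, 126, 133]
  EstIX CCGT/1: at [25, 35, 83, 89, 109] ⇒ [26, 36, 84, 90, 110]

All cut coordinates (distinct, sorted): [4, 13, 18, 26, 36, 54, 63, 76, 82, 84, 90, 91, 106, 110, 118, 126, 133]

Fragments:
  [0,4): 4 bp
  [4,13): 9 bp
  [13,18): 5 bp
  [18,26): 8 bp
  [26,36): 10 bp
  [36,54): 18 bp
  [54,63): 9 bp
  [63,76): 13 bp
  [76,82): 6 bp
  [82,84): 2 bp
  [84,90): 6 bp
  [90,91): 1 bp
  [91,106): 15 bp
  [106,110): 4 bp
  [110,118): 8 bp
  [118,126): 8 bp
  [126,133): 7 bp
  [133,134): 1 bp

[1,1,2,4,4,5,6,6,7,8,8,8,9,9,10,13,15,18]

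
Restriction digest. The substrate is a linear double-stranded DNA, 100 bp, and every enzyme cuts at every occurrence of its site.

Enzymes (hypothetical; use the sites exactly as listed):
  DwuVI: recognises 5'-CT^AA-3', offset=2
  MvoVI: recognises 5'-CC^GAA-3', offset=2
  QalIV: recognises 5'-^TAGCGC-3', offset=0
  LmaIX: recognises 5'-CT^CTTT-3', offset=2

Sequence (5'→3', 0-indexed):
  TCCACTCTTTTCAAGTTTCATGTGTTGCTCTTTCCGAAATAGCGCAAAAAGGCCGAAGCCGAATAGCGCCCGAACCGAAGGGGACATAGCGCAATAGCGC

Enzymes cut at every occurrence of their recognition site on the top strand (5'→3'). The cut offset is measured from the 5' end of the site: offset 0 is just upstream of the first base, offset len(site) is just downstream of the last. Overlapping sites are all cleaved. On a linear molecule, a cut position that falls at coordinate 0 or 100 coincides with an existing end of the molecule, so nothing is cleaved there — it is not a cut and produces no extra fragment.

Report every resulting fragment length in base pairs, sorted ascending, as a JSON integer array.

Scan for sites:
  DwuVI (CTAA, off=2): no sites
  MvoVI (CCGAA, off=2): starts [33, 52, 58, 69, 74] → cuts [35, 54, 60, 71, 76]
  QalIV (TAGCGC, off=0): starts [39, 63, 86, 94] → cuts [39, 63, 86, 94]
  LmaIX (CTCTTT, off=2): starts [4, 27] → cuts [6, 29]

Pooled cuts: [6, 29, 35, 39, 54, 60, 63, 71, 76, 86, 94]

Fragments:
  [0,6): 6 bp
  [6,29): 23 bp
  [29,35): 6 bp
  [35,39): 4 bp
  [39,54): 15 bp
  [54,60): 6 bp
  [60,63): 3 bp
  [63,71): 8 bp
  [71,76): 5 bp
  [76,86): 10 bp
  [86,94): 8 bp
  [94,100): 6 bp

[3,4,5,6,6,6,6,8,8,10,15,23]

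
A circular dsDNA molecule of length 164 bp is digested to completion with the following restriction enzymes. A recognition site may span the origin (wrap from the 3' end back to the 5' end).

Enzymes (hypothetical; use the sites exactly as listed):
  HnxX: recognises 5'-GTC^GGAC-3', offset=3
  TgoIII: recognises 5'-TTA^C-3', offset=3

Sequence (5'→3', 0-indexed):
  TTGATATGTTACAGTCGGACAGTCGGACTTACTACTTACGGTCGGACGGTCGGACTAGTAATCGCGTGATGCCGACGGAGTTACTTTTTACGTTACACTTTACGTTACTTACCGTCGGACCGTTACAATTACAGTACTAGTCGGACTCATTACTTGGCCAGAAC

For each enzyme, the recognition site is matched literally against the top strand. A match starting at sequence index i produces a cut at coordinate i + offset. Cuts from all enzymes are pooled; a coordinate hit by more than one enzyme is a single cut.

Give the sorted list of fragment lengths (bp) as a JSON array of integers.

[4,5,5,5,5,5,6,7,7,7,7,8,8,9,10,11,23,32]

Site scan:
  HnxX GTCGGAC/3: at [13, 21, 40, 48, 113, 139] ⇒ [16, 24, 43, 51, 116, 142]
  TgoIII TTAC/3: at [8, 28, 35, 80, 87, 92, 99, 104, 108, 122, 128, 149] ⇒ [11, 31, 38, 83, 90, 95, 102, 107, 111, 125, 131, 152]

All cut coordinates (distinct, sorted): [11, 16, 24, 31, 38, 43, 51, 83, 90, 95, 102, 107, 111, 116, 125, 131, 142, 152]

Fragment lengths:
  11→16: 5 bp
  16→24: 8 bp
  24→31: 7 bp
  31→38: 7 bp
  38→43: 5 bp
  43→51: 8 bp
  51→83: 32 bp
  83→90: 7 bp
  90→95: 5 bp
  95→102: 7 bp
  102→107: 5 bp
  107→111: 4 bp
  111→116: 5 bp
  116→125: 9 bp
  125→131: 6 bp
  131→142: 11 bp
  142→152: 10 bp
  152→11 (wrap): 164-152+11 = 23 bp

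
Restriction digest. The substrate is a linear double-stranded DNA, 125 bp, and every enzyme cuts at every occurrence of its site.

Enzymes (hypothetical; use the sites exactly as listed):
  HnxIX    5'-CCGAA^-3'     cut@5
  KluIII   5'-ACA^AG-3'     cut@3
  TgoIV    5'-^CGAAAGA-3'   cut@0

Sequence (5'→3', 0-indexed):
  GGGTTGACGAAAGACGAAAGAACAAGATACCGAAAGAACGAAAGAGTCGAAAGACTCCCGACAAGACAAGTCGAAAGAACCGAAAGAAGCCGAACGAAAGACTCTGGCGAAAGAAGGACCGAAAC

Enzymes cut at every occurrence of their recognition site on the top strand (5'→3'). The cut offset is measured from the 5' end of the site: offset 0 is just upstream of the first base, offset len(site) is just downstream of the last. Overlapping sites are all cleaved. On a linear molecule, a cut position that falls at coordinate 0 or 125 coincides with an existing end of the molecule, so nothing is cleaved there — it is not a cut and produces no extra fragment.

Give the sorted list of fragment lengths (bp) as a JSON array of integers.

Site scan:
  HnxIX (CCGAA, off=5): starts [29, 79, 89, 118] → cuts [34, 84, 94, 123]
  KluIII (ACAAG, off=3): starts [21, 60, 65] → cuts [24, 63, 68]
  TgoIV (CGAAAGA, off=0): starts [7, 14, 30, 38, 47, 71, 80, 94, 107] → cuts [7, 14, 30, 38, 47, 71, 80, 94, 107]

All cut coordinates (distinct, sorted): [7, 14, 24, 30, 34, 38, 47, 63, 68, 71, 80, 84, 94, 107, 123]

Fragments:
  [0,7): 7 bp
  [7,14): 7 bp
  [14,24): 10 bp
  [24,30): 6 bp
  [30,34): 4 bp
  [34,38): 4 bp
  [38,47): 9 bp
  [47,63): 16 bp
  [63,68): 5 bp
  [68,71): 3 bp
  [71,80): 9 bp
  [80,84): 4 bp
  [84,94): 10 bp
  [94,107): 13 bp
  [107,123): 16 bp
  [123,125): 2 bp

[2,3,4,4,4,5,6,7,7,9,9,10,10,13,16,16]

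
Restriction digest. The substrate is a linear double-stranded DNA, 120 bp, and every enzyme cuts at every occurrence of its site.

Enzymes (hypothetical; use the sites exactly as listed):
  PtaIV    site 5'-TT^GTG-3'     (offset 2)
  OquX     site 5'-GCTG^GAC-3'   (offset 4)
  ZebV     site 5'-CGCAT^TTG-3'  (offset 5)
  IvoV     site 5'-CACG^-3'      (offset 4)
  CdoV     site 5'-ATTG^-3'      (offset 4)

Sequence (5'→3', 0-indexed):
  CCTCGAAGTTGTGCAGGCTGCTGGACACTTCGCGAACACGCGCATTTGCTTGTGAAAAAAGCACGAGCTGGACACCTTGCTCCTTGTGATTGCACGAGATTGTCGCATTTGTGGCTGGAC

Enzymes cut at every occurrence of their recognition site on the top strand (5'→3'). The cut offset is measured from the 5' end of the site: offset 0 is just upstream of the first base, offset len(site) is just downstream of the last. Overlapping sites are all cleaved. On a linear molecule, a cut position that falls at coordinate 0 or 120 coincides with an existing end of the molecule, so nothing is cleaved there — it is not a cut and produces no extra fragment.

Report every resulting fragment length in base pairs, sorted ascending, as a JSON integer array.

Site scan:
  PtaIV (TTGTG, off=2): starts [8, 49, 83, 108] → cuts [10, 51, 85, 110]
  OquX (GCTGGAC, off=4): starts [19, 66, 113] → cuts [23, 70, 117]
  ZebV (CGCATTTG, off=5): starts [40, 103] → cuts [45, 108]
  IvoV (CACG, off=4): starts [36, 61, 92] → cuts [40, 65, 96]
  CdoV (ATTG, off=4): starts [88, 98] → cuts [92, 102]

All cut coordinates (distinct, sorted): [10, 23, 40, 45, 51, 65, 70, 85, 92, 96, 102, 108, 110, 117]

Fragment lengths:
  [0,10): 10 bp
  [10,23): 13 bp
  [23,40): 17 bp
  [40,45): 5 bp
  [45,51): 6 bp
  [51,65): 14 bp
  [65,70): 5 bp
  [70,85): 15 bp
  [85,92): 7 bp
  [92,96): 4 bp
  [96,102): 6 bp
  [102,108): 6 bp
  [108,110): 2 bp
  [110,117): 7 bp
  [117,120): 3 bp

[2,3,4,5,5,6,6,6,7,7,10,13,14,15,17]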